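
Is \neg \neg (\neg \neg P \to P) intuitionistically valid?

This is the double negation of double-negation elimination, which is intuitionistically derivable.
By Glivenko's theorem the double negation of any classical propositional tautology is intuitionistically provable; \neg \neg P \to P is classically a tautology.

Yes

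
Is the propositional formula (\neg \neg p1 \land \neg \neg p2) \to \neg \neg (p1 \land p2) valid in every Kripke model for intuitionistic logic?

Yes

This is the distribution of double negation over conjunction, which is intuitionistically derivable.
Assume \neg \neg p1, \neg \neg p2, and \neg (p1 \land p2). From p1 we'd get \neg p2 (since p1 \land p2 is refuted), contradicting \neg \neg p2; so \neg p1, contradicting \neg \neg p1.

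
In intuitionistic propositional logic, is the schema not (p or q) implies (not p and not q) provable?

Yes

This is a constructively valid De Morgan direction (negated disjunction to conjunction of negations), which is intuitionistically derivable.
From not (p or q): if p held then p or q would, contradiction — so not p; similarly not q.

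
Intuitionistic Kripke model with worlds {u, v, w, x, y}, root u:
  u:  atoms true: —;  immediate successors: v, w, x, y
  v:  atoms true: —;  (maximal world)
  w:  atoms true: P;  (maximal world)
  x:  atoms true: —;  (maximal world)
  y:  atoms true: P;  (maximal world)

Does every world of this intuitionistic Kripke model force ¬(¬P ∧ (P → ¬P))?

Not every world: u ⊮ ¬(¬P ∧ (P → ¬P)).
u ⊮ ¬(¬P ∧ (P → ¬P)) since v is accessible from u and v ⊩ ¬P ∧ (P → ¬P).
v ⊩ ¬P ∧ (P → ¬P) since v forces both conjuncts.

No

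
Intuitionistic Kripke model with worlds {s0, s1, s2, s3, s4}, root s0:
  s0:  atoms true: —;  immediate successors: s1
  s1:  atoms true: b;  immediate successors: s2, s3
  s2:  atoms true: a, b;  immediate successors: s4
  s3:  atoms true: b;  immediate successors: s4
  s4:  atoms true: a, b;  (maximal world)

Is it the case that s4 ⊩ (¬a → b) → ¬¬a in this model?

Yes

s4 ⊩ (¬a → b) → ¬¬a: every world accessible from s4 that forces ¬a → b (namely s4) also forces ¬¬a.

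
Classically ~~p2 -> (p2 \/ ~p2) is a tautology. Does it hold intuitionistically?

This is a variant of double-negation elimination (deriving excluded middle from double negation), which is not intuitionistically valid.
A Kripke countermodel: worlds w0, w1; order generated by w0 <= w1; atoms true at each world — w0:{}; w1:{p2}.
w0 ||-/- ~~p2 -> (p2 \/ ~p2): already at w0 itself, w0 ||- ~~p2 but w0 ||-/- p2 \/ ~p2.
w0 ||-/- p2 \/ ~p2: neither disjunct is forced at w0.
w0 lacks atom p2, so w0 ||-/- p2.
So the root w0 does not force the formula.

No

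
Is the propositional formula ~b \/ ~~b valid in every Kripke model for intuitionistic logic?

This is the weak law of excluded middle, which is not intuitionistically valid.
A Kripke countermodel: worlds w0, w1, w2; order generated by w0 <= w1, w0 <= w2; atoms true at each world — w0:{}; w1:{b}; w2:{}.
w0 ||-/- ~b \/ ~~b: neither disjunct is forced at w0.
w0 ||-/- ~b since w1 is accessible from w0 and w1 ||- b.
So the root w0 does not force the formula.

No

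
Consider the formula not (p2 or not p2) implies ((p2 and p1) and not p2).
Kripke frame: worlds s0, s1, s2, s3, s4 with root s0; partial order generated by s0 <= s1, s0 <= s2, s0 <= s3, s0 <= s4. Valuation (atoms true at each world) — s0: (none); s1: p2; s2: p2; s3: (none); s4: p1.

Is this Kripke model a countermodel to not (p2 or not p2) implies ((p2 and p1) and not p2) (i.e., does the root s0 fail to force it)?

No

s0 forces not (p2 or not p2) implies ((p2 and p1) and not p2) vacuously: no world accessible from s0 forces the antecedent not (p2 or not p2).
So the root s0 forces not (p2 or not p2) implies ((p2 and p1) and not p2); the model is not a countermodel.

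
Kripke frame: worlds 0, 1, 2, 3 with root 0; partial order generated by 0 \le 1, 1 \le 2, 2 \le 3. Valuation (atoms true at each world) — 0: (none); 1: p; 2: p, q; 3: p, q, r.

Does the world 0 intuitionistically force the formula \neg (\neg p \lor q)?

0 \nVdash \neg (\neg p \lor q) since 2 is accessible from 0 and 2 \Vdash \neg p \lor q.
2 \Vdash \neg p \lor q via the disjunct q.

No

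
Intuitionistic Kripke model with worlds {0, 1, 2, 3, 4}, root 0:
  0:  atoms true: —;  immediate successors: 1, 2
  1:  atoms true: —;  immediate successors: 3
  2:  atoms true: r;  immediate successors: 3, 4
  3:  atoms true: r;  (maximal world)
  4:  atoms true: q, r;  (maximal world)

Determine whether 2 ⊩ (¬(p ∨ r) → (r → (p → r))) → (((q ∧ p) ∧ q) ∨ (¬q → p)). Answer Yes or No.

No

2 ⊮ (¬(p ∨ r) → (r → (p → r))) → (((q ∧ p) ∧ q) ∨ (¬q → p)): already at 2 itself, 2 ⊩ ¬(p ∨ r) → (r → (p → r)) but 2 ⊮ ((q ∧ p) ∧ q) ∨ (¬q → p).
2 ⊮ ((q ∧ p) ∧ q) ∨ (¬q → p): neither disjunct is forced at 2.
2 ⊮ (q ∧ p) ∧ q since 2 fails q ∧ p.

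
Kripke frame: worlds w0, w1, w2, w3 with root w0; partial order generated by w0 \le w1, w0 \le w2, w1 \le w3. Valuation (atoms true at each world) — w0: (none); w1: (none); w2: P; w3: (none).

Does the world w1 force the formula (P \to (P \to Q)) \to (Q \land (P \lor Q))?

No

w1 \nVdash (P \to (P \to Q)) \to (Q \land (P \lor Q)): already at w1 itself, w1 \Vdash P \to (P \to Q) but w1 \nVdash Q \land (P \lor Q).
w1 \nVdash Q \land (P \lor Q) since w1 fails Q.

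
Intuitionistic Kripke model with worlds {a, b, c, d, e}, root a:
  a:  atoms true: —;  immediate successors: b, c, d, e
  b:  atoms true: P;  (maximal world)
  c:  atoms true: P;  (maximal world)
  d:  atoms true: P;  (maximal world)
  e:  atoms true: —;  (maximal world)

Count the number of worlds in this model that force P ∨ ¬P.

4

a: does not force it — a ⊮ P ∨ ¬P: neither disjunct is forced at a.
b: forces it.
c: forces it.
d: forces it.
e: forces it.
Worlds forcing the formula: {b, c, d, e}.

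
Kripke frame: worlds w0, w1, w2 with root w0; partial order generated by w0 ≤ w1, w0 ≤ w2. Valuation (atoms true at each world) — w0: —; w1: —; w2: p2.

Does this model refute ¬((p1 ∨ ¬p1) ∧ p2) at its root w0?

Yes

w0 ⊮ ¬((p1 ∨ ¬p1) ∧ p2) since w2 is accessible from w0 and w2 ⊩ (p1 ∨ ¬p1) ∧ p2.
w2 ⊩ (p1 ∨ ¬p1) ∧ p2 since w2 forces both conjuncts.
So the root w0 does not force ¬((p1 ∨ ¬p1) ∧ p2); the model is a countermodel.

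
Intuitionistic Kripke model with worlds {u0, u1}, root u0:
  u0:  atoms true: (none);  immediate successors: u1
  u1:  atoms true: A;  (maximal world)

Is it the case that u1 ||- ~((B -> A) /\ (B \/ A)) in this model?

No

u1 ||-/- ~((B -> A) /\ (B \/ A)) since u1 is accessible from u1 and u1 ||- (B -> A) /\ (B \/ A).
u1 ||- (B -> A) /\ (B \/ A) since u1 forces both conjuncts.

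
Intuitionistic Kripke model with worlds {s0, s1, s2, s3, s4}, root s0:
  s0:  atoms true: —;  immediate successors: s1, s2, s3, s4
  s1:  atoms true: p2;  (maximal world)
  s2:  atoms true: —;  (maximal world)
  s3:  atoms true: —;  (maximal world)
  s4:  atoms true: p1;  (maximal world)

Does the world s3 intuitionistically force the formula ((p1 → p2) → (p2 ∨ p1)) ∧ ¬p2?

s3 ⊮ ((p1 → p2) → (p2 ∨ p1)) ∧ ¬p2 since s3 fails (p1 → p2) → (p2 ∨ p1).

No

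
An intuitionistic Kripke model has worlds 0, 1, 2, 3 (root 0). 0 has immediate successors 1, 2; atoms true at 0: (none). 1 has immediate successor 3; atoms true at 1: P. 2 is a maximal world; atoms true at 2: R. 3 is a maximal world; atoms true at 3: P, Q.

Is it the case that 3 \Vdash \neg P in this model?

3 \nVdash \neg P since 3 is accessible from 3 and 3 \Vdash P.

No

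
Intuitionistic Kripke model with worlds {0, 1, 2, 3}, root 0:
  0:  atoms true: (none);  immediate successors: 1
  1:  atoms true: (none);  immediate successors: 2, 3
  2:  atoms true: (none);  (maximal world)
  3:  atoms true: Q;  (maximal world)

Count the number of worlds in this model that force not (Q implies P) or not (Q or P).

2

0: does not force it — 0 does not force not (Q implies P) or not (Q or P): neither disjunct is forced at 0.
1: does not force it — 1 does not force not (Q implies P) or not (Q or P): neither disjunct is forced at 1.
2: forces it.
3: forces it.
Worlds forcing the formula: {2, 3}.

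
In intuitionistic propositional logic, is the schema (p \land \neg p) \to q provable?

Yes

This is an instance of ex falso quodlibet, which is intuitionistically derivable.
No world can force both p and \neg p, so the antecedent p \land \neg p is never forced and the implication holds vacuously at every world.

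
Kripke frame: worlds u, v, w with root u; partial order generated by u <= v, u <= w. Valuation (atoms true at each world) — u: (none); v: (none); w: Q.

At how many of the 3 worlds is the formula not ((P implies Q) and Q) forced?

1

u: does not force it — u does not force not ((P implies Q) and Q) since w is accessible from u and w forces (P implies Q) and Q.
v: forces it.
w: does not force it — w does not force not ((P implies Q) and Q) since w is accessible from w and w forces (P implies Q) and Q.
Worlds forcing the formula: {v}.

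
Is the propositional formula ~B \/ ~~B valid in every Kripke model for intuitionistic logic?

This is the weak law of excluded middle, which is not intuitionistically valid.
A Kripke countermodel: worlds 0, 1, 2; order generated by 0 <= 1, 0 <= 2; atoms true at each world — 0:{}; 1:{B}; 2:{}.
0 ||-/- ~B \/ ~~B: neither disjunct is forced at 0.
0 ||-/- ~B since 1 is accessible from 0 and 1 ||- B.
So the root 0 does not force the formula.

No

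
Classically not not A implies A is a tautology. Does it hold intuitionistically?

This is double-negation elimination, which is not intuitionistically valid.
A Kripke countermodel: worlds u, v; order generated by u <= v; atoms true at each world — u:{}; v:{A}.
u does not force not not A implies A: already at u itself, u forces not not A but u does not force A.
u lacks atom A, so u does not force A.
So the root u does not force the formula.

No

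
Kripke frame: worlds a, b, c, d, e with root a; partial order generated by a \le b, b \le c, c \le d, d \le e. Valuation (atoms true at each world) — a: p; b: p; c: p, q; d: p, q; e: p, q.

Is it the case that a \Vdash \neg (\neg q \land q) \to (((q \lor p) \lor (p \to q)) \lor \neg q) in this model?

a \Vdash \neg (\neg q \land q) \to (((q \lor p) \lor (p \to q)) \lor \neg q): every world accessible from a that forces \neg (\neg q \land q) (namely a, b, c, d, e) also forces ((q \lor p) \lor (p \to q)) \lor \neg q.

Yes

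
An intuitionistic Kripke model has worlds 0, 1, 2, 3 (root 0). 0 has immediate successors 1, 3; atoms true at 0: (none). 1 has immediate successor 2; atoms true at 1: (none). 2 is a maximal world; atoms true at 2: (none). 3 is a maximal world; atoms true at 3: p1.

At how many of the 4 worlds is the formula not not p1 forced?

1

0: does not force it — 0 does not force not not p1 since 1 is accessible from 0 and 1 forces not p1.
1: does not force it.
2: does not force it.
3: forces it.
Worlds forcing the formula: {3}.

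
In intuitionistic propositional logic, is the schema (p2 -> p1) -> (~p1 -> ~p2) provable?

This is the forward direction of contraposition, which is intuitionistically derivable.
Assume p2 -> p1 and ~p1. If p2 held then p1 would follow, contradicting ~p1; so ~p2.

Yes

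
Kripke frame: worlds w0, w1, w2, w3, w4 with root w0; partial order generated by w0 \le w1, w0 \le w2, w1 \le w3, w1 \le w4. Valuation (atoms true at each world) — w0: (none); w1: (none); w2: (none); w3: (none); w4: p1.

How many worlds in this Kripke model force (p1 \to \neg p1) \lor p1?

3

w0: does not force it — w0 \nVdash (p1 \to \neg p1) \lor p1: neither disjunct is forced at w0.
w1: does not force it — w1 \nVdash (p1 \to \neg p1) \lor p1: neither disjunct is forced at w1.
w2: forces it.
w3: forces it.
w4: forces it.
Worlds forcing the formula: {w2, w3, w4}.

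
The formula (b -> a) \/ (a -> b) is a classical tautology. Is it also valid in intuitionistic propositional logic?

This is the Gödel–Dummett linearity axiom, which is not intuitionistically valid.
A Kripke countermodel: worlds u, v, w; order generated by u <= v, u <= w; atoms true at each world — u:{}; v:{b}; w:{a}.
u ||-/- (b -> a) \/ (a -> b): neither disjunct is forced at u.
u ||-/- b -> a: at the accessible world v, v ||- b but v ||-/- a.
v lacks atom a, so v ||-/- a.
So the root u does not force the formula.

No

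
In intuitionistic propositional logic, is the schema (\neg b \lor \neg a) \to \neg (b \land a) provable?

This is a constructively valid De Morgan direction (disjunction of negations to negated conjunction), which is intuitionistically derivable.
If \neg b holds at a world then no accessible world forces b, hence none forces b \land a; likewise for \neg a.

Yes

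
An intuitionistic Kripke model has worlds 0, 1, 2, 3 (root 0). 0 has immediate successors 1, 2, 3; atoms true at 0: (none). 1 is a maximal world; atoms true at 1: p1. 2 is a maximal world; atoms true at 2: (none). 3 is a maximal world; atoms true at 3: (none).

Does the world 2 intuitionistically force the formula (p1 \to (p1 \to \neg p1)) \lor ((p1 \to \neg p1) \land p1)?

Yes

2 \Vdash (p1 \to (p1 \to \neg p1)) \lor ((p1 \to \neg p1) \land p1) via the disjunct p1 \to (p1 \to \neg p1).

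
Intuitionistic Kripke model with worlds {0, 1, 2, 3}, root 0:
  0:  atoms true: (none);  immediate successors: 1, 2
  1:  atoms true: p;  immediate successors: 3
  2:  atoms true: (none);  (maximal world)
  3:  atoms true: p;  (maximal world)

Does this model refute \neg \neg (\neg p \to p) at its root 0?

Yes

0 \nVdash \neg \neg (\neg p \to p) since 2 is accessible from 0 and 2 \Vdash \neg (\neg p \to p).
2 \Vdash \neg (\neg p \to p): no world accessible from 2 forces \neg p \to p.
So the root 0 does not force \neg \neg (\neg p \to p); the model is a countermodel.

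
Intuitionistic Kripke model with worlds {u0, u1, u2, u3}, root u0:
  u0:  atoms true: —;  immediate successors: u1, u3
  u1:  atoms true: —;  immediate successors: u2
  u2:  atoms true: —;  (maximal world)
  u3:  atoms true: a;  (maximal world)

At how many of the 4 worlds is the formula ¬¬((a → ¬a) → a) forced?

1

u0: does not force it — u0 ⊮ ¬¬((a → ¬a) → a) since u1 is accessible from u0 and u1 ⊩ ¬((a → ¬a) → a).
u1: does not force it — u1 ⊮ ¬¬((a → ¬a) → a) since u1 is accessible from u1 and u1 ⊩ ¬((a → ¬a) → a).
u2: does not force it — u2 ⊮ ¬¬((a → ¬a) → a) since u2 is accessible from u2 and u2 ⊩ ¬((a → ¬a) → a).
u3: forces it.
Worlds forcing the formula: {u3}.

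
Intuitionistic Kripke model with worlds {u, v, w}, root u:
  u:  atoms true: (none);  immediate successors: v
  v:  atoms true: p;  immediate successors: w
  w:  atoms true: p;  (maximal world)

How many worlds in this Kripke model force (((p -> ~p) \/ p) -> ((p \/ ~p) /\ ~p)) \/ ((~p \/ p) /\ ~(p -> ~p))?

u: does not force it — u ||-/- (((p -> ~p) \/ p) -> ((p \/ ~p) /\ ~p)) \/ ((~p \/ p) /\ ~(p -> ~p)): neither disjunct is forced at u.
v: forces it.
w: forces it.
Worlds forcing the formula: {v, w}.

2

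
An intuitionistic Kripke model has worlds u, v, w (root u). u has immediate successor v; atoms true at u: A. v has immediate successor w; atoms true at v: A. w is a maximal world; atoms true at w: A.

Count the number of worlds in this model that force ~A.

0

u: does not force it — u ||-/- ~A since u is accessible from u and u ||- A.
v: does not force it.
w: does not force it.
Worlds forcing the formula: { }.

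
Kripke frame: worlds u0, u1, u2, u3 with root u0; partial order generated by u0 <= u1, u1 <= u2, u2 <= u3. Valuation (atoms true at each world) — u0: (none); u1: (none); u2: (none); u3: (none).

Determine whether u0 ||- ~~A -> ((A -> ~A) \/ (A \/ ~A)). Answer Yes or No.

u0 ||- ~~A -> ((A -> ~A) \/ (A \/ ~A)) vacuously: no world accessible from u0 forces the antecedent ~~A.

Yes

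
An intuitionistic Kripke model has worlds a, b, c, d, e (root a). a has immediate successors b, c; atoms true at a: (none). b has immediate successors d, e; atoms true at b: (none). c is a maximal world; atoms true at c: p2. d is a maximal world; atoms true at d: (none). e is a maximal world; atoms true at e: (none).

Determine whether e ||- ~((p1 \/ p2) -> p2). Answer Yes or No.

e ||-/- ~((p1 \/ p2) -> p2) since e is accessible from e and e ||- (p1 \/ p2) -> p2.
e ||- (p1 \/ p2) -> p2 vacuously: no world accessible from e forces the antecedent p1 \/ p2.

No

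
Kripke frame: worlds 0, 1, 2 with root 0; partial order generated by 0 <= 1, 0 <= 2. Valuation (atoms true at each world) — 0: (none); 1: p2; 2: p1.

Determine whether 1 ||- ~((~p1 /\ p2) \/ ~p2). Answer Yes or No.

1 ||-/- ~((~p1 /\ p2) \/ ~p2) since 1 is accessible from 1 and 1 ||- (~p1 /\ p2) \/ ~p2.
1 ||- (~p1 /\ p2) \/ ~p2 via the disjunct ~p1 /\ p2.

No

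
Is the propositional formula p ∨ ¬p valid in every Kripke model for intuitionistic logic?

No

This is the law of excluded middle, which is not intuitionistically valid.
A Kripke countermodel: worlds a, b; order generated by a ≤ b; atoms true at each world — a:{}; b:{p}.
a ⊮ p ∨ ¬p: neither disjunct is forced at a.
a lacks atom p, so a ⊮ p.
So the root a does not force the formula.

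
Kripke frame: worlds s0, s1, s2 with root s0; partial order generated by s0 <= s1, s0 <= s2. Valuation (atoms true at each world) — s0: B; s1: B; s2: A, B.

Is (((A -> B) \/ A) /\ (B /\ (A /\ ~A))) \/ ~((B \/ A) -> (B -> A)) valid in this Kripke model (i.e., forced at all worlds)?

No

Not every world: s0 ||-/- (((A -> B) \/ A) /\ (B /\ (A /\ ~A))) \/ ~((B \/ A) -> (B -> A)).
s0 ||-/- (((A -> B) \/ A) /\ (B /\ (A /\ ~A))) \/ ~((B \/ A) -> (B -> A)): neither disjunct is forced at s0.
s0 ||-/- ((A -> B) \/ A) /\ (B /\ (A /\ ~A)) since s0 fails B /\ (A /\ ~A).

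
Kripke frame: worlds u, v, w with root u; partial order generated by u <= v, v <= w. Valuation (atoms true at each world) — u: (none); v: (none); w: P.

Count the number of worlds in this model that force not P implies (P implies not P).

u: forces it.
v: forces it.
w: forces it.
Worlds forcing the formula: {u, v, w}.

3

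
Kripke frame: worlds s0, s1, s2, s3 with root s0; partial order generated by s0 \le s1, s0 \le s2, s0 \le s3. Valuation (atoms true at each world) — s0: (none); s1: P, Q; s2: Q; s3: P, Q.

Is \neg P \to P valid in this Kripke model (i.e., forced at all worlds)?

Not every world: s0 \nVdash \neg P \to P.
s0 \nVdash \neg P \to P: at the accessible world s2, s2 \Vdash \neg P but s2 \nVdash P.
s2 lacks atom P, so s2 \nVdash P.

No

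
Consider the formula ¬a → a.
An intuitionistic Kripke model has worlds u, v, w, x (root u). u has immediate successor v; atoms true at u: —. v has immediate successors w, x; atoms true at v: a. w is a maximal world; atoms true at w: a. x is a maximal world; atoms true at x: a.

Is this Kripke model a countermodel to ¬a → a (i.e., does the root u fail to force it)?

u ⊩ ¬a → a vacuously: no world accessible from u forces the antecedent ¬a.
So the root u forces ¬a → a; the model is not a countermodel.

No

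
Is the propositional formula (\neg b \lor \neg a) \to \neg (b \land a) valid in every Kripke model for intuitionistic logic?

Yes

This is a constructively valid De Morgan direction (disjunction of negations to negated conjunction), which is intuitionistically derivable.
If \neg b holds at a world then no accessible world forces b, hence none forces b \land a; likewise for \neg a.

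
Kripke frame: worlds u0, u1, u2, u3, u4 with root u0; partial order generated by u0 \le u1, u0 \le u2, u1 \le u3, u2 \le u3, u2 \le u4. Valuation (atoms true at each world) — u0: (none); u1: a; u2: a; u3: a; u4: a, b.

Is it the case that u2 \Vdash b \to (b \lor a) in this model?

u2 \Vdash b \to (b \lor a): every world accessible from u2 that forces b (namely u4) also forces b \lor a.

Yes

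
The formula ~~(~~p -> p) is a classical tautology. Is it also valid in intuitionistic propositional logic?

Yes

This is the double negation of double-negation elimination, which is intuitionistically derivable.
By Glivenko's theorem the double negation of any classical propositional tautology is intuitionistically provable; ~~p -> p is classically a tautology.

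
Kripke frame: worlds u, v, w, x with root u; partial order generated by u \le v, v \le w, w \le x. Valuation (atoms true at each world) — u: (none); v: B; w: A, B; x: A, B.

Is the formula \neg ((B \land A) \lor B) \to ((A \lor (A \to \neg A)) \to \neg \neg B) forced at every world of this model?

Yes

u \Vdash \neg ((B \land A) \lor B) \to ((A \lor (A \to \neg A)) \to \neg \neg B) vacuously: no world accessible from u forces the antecedent \neg ((B \land A) \lor B).
Since the root u forces \neg ((B \land A) \lor B) \to ((A \lor (A \to \neg A)) \to \neg \neg B) and forcing is persistent (monotone upward), every world forces it.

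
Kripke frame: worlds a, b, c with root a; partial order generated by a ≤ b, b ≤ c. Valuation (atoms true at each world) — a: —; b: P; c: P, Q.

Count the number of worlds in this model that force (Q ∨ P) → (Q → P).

a: forces it.
b: forces it.
c: forces it.
Worlds forcing the formula: {a, b, c}.

3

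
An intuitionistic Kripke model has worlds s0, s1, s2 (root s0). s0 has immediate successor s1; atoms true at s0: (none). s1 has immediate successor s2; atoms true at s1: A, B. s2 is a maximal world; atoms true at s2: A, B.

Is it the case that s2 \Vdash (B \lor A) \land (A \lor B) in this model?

s2 \Vdash (B \lor A) \land (A \lor B) since s2 forces both conjuncts.

Yes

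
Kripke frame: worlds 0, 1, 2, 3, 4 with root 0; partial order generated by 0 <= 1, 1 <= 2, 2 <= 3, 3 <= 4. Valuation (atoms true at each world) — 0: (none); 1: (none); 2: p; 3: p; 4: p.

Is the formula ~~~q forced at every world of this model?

Yes

0 ||- ~~~q: no world accessible from 0 forces ~~q.
Since the root 0 forces ~~~q and forcing is persistent (monotone upward), every world forces it.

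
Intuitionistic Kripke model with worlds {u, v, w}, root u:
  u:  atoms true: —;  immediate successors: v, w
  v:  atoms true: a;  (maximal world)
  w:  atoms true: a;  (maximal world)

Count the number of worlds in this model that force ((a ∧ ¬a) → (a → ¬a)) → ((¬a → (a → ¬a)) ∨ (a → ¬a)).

3

u: forces it.
v: forces it.
w: forces it.
Worlds forcing the formula: {u, v, w}.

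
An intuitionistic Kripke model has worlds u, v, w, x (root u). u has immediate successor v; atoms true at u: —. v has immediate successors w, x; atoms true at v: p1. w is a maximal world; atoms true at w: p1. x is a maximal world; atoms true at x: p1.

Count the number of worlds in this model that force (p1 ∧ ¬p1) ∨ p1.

u: does not force it — u ⊮ (p1 ∧ ¬p1) ∨ p1: neither disjunct is forced at u.
v: forces it.
w: forces it.
x: forces it.
Worlds forcing the formula: {v, w, x}.

3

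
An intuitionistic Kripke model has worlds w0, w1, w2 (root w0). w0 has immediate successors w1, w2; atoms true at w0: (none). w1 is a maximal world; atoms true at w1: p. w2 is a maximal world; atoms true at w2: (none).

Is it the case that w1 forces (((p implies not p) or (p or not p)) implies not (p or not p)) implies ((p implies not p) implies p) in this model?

Yes

w1 forces (((p implies not p) or (p or not p)) implies not (p or not p)) implies ((p implies not p) implies p) vacuously: no world accessible from w1 forces the antecedent ((p implies not p) or (p or not p)) implies not (p or not p).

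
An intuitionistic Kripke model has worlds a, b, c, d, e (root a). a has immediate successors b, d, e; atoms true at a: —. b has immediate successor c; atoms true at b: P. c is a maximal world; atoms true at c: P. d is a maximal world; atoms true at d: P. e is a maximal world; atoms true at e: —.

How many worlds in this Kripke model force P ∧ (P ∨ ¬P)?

a: does not force it — a ⊮ P ∧ (P ∨ ¬P) since a fails P.
b: forces it.
c: forces it.
d: forces it.
e: does not force it.
Worlds forcing the formula: {b, c, d}.

3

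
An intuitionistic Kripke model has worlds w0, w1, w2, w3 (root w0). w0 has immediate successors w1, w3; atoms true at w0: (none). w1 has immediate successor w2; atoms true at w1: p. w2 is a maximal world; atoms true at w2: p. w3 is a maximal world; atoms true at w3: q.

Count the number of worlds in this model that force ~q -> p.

w0: forces it.
w1: forces it.
w2: forces it.
w3: forces it.
Worlds forcing the formula: {w0, w1, w2, w3}.

4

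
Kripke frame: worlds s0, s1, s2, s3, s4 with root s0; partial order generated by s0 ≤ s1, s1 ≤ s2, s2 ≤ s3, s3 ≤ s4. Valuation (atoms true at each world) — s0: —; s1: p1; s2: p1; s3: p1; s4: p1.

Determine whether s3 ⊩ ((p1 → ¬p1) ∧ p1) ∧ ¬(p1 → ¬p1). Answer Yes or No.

s3 ⊮ ((p1 → ¬p1) ∧ p1) ∧ ¬(p1 → ¬p1) since s3 fails (p1 → ¬p1) ∧ p1.

No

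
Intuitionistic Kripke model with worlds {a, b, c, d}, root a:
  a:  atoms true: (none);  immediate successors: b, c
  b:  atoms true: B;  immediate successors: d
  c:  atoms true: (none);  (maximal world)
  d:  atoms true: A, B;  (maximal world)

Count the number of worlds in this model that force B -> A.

2

a: does not force it — a ||-/- B -> A: at the accessible world b, b ||- B but b ||-/- A.
b: does not force it — b ||-/- B -> A: already at b itself, b ||- B but b ||-/- A.
c: forces it.
d: forces it.
Worlds forcing the formula: {c, d}.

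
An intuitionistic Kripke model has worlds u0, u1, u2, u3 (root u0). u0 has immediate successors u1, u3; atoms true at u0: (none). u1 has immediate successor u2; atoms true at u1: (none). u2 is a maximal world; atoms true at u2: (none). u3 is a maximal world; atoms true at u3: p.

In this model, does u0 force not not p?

No

u0 does not force not not p since u1 is accessible from u0 and u1 forces not p.
u1 forces not p: no world accessible from u1 forces p.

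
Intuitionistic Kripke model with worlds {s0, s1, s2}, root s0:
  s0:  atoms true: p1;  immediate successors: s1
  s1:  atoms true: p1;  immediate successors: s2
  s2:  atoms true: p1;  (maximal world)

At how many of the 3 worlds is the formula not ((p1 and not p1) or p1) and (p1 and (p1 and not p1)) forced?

s0: does not force it — s0 does not force not ((p1 and not p1) or p1) and (p1 and (p1 and not p1)) since s0 fails not ((p1 and not p1) or p1).
s1: does not force it.
s2: does not force it.
Worlds forcing the formula: { }.

0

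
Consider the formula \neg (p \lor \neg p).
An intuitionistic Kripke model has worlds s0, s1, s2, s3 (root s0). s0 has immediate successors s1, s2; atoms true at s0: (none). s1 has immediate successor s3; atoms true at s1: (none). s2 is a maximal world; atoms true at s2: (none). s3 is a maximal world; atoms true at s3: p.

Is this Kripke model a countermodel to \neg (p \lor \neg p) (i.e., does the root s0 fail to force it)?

Yes

s0 \nVdash \neg (p \lor \neg p) since s2 is accessible from s0 and s2 \Vdash p \lor \neg p.
s2 \Vdash p \lor \neg p via the disjunct \neg p.
So the root s0 does not force \neg (p \lor \neg p); the model is a countermodel.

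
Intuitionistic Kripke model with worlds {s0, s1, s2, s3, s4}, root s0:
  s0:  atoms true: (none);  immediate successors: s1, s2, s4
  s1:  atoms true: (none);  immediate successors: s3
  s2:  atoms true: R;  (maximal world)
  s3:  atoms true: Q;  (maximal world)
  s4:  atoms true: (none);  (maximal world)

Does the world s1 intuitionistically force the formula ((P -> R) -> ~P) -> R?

s1 ||-/- ((P -> R) -> ~P) -> R: already at s1 itself, s1 ||- (P -> R) -> ~P but s1 ||-/- R.
s1 lacks atom R, so s1 ||-/- R.

No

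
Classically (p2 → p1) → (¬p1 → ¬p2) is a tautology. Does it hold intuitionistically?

Yes

This is the forward direction of contraposition, which is intuitionistically derivable.
Assume p2 → p1 and ¬p1. If p2 held then p1 would follow, contradicting ¬p1; so ¬p2.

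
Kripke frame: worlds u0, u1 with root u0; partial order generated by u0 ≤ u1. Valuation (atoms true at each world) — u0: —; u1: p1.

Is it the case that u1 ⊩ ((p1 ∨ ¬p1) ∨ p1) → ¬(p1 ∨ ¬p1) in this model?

u1 ⊮ ((p1 ∨ ¬p1) ∨ p1) → ¬(p1 ∨ ¬p1): already at u1 itself, u1 ⊩ (p1 ∨ ¬p1) ∨ p1 but u1 ⊮ ¬(p1 ∨ ¬p1).
u1 ⊮ ¬(p1 ∨ ¬p1) since u1 is accessible from u1 and u1 ⊩ p1 ∨ ¬p1.
u1 ⊩ p1 ∨ ¬p1 via the disjunct p1.

No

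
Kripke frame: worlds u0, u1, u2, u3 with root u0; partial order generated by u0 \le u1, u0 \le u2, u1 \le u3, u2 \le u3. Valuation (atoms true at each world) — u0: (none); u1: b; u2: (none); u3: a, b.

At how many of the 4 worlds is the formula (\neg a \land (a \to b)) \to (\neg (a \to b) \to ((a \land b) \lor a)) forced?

u0: forces it.
u1: forces it.
u2: forces it.
u3: forces it.
Worlds forcing the formula: {u0, u1, u2, u3}.

4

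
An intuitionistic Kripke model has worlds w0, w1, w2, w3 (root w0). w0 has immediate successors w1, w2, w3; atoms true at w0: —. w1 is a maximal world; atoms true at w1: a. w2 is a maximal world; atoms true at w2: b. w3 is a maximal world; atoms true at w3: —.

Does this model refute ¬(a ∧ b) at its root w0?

No

w0 ⊩ ¬(a ∧ b): no world accessible from w0 forces a ∧ b.
So the root w0 forces ¬(a ∧ b); the model is not a countermodel.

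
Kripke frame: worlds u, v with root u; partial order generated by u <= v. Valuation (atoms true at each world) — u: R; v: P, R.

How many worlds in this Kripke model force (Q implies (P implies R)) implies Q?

u: does not force it — u does not force (Q implies (P implies R)) implies Q: already at u itself, u forces Q implies (P implies R) but u does not force Q.
v: does not force it — v does not force (Q implies (P implies R)) implies Q: already at v itself, v forces Q implies (P implies R) but v does not force Q.
Worlds forcing the formula: { }.

0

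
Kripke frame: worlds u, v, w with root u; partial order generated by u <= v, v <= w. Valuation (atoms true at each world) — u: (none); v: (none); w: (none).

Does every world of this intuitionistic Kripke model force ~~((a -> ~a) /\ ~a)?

Yes

u ||- ~~((a -> ~a) /\ ~a): no world accessible from u forces ~((a -> ~a) /\ ~a).
Since the root u forces ~~((a -> ~a) /\ ~a) and forcing is persistent (monotone upward), every world forces it.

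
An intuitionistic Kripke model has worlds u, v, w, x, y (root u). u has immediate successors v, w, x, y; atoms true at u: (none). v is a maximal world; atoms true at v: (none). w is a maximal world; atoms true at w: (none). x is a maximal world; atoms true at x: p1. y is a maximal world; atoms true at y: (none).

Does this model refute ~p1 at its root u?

u ||-/- ~p1 since x is accessible from u and x ||- p1.
So the root u does not force ~p1; the model is a countermodel.

Yes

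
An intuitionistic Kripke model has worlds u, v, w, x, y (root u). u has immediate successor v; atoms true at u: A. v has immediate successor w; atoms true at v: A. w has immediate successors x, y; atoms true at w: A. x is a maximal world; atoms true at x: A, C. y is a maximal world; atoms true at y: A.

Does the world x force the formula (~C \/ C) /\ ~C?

x ||-/- (~C \/ C) /\ ~C since x fails ~C.

No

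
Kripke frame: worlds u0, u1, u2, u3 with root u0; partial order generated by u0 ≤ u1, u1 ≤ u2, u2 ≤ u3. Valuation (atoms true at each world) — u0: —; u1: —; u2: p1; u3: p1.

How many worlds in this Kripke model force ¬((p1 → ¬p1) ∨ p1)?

0

u0: does not force it — u0 ⊮ ¬((p1 → ¬p1) ∨ p1) since u2 is accessible from u0 and u2 ⊩ (p1 → ¬p1) ∨ p1.
u1: does not force it — u1 ⊮ ¬((p1 → ¬p1) ∨ p1) since u2 is accessible from u1 and u2 ⊩ (p1 → ¬p1) ∨ p1.
u2: does not force it — u2 ⊮ ¬((p1 → ¬p1) ∨ p1) since u2 is accessible from u2 and u2 ⊩ (p1 → ¬p1) ∨ p1.
u3: does not force it.
Worlds forcing the formula: { }.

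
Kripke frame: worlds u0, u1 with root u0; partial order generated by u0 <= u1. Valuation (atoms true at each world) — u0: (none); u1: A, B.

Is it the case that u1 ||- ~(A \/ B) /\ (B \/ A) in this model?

u1 ||-/- ~(A \/ B) /\ (B \/ A) since u1 fails ~(A \/ B).

No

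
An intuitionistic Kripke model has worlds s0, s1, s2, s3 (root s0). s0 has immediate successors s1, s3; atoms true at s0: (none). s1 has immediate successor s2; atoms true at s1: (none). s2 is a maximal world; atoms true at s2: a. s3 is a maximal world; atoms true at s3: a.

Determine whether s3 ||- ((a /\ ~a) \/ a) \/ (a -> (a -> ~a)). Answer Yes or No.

Yes

s3 ||- ((a /\ ~a) \/ a) \/ (a -> (a -> ~a)) via the disjunct (a /\ ~a) \/ a.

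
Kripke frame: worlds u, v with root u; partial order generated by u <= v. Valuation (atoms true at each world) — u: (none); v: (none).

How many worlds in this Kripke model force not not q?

u: does not force it — u does not force not not q since u is accessible from u and u forces not q.
v: does not force it — v does not force not not q since v is accessible from v and v forces not q.
Worlds forcing the formula: { }.

0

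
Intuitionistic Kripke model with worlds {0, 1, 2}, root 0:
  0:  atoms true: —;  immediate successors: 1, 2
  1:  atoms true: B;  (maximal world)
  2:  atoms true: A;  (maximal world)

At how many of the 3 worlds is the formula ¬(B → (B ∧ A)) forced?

0: does not force it — 0 ⊮ ¬(B → (B ∧ A)) since 2 is accessible from 0 and 2 ⊩ B → (B ∧ A).
1: forces it.
2: does not force it — 2 ⊮ ¬(B → (B ∧ A)) since 2 is accessible from 2 and 2 ⊩ B → (B ∧ A).
Worlds forcing the formula: {1}.

1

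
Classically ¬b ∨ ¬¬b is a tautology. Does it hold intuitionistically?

No

This is the weak law of excluded middle, which is not intuitionistically valid.
A Kripke countermodel: worlds w0, w1, w2; order generated by w0 ≤ w1, w0 ≤ w2; atoms true at each world — w0:{}; w1:{b}; w2:{}.
w0 ⊮ ¬b ∨ ¬¬b: neither disjunct is forced at w0.
w0 ⊮ ¬b since w1 is accessible from w0 and w1 ⊩ b.
So the root w0 does not force the formula.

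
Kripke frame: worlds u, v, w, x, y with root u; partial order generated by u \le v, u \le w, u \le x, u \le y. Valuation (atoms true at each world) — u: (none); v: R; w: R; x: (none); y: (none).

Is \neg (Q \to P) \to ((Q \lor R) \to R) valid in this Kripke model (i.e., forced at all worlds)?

u \Vdash \neg (Q \to P) \to ((Q \lor R) \to R) vacuously: no world accessible from u forces the antecedent \neg (Q \to P).
Since the root u forces \neg (Q \to P) \to ((Q \lor R) \to R) and forcing is persistent (monotone upward), every world forces it.

Yes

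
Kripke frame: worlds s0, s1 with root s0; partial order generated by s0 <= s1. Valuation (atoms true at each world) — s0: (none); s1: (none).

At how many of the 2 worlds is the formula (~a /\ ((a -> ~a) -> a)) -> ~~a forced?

2

s0: forces it.
s1: forces it.
Worlds forcing the formula: {s0, s1}.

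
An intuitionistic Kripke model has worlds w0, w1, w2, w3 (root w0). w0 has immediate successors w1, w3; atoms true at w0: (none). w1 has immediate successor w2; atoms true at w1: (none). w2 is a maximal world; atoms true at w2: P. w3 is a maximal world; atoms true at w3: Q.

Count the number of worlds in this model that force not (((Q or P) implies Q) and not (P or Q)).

w0: forces it.
w1: forces it.
w2: forces it.
w3: forces it.
Worlds forcing the formula: {w0, w1, w2, w3}.

4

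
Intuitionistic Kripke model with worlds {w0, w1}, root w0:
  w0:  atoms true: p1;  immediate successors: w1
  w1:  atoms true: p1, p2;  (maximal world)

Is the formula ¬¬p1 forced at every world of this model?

w0 ⊩ ¬¬p1: no world accessible from w0 forces ¬p1.
Since the root w0 forces ¬¬p1 and forcing is persistent (monotone upward), every world forces it.

Yes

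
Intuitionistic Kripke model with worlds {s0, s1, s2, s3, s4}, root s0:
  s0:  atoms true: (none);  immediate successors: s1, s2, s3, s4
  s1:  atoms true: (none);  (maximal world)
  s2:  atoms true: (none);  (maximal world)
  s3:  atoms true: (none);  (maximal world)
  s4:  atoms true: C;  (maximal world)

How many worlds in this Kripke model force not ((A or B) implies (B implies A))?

s0: does not force it — s0 does not force not ((A or B) implies (B implies A)) since s0 is accessible from s0 and s0 forces (A or B) implies (B implies A).
s1: does not force it — s1 does not force not ((A or B) implies (B implies A)) since s1 is accessible from s1 and s1 forces (A or B) implies (B implies A).
s2: does not force it — s2 does not force not ((A or B) implies (B implies A)) since s2 is accessible from s2 and s2 forces (A or B) implies (B implies A).
s3: does not force it.
s4: does not force it.
Worlds forcing the formula: { }.

0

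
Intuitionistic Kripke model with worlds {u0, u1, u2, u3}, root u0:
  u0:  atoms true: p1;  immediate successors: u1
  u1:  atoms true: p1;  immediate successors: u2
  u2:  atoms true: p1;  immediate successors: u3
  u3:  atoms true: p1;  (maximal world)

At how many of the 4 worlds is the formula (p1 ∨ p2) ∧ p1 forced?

u0: forces it.
u1: forces it.
u2: forces it.
u3: forces it.
Worlds forcing the formula: {u0, u1, u2, u3}.

4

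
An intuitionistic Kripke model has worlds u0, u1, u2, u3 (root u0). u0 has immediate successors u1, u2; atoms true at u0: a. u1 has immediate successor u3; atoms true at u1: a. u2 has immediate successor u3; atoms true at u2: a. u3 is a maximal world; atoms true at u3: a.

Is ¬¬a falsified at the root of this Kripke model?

u0 ⊩ ¬¬a: no world accessible from u0 forces ¬a.
So the root u0 forces ¬¬a; the model is not a countermodel.

No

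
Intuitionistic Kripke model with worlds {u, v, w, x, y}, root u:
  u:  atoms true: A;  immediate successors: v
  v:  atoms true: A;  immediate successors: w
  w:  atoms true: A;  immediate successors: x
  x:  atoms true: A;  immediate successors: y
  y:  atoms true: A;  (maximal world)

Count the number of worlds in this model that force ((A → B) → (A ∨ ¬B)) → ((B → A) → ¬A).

u: does not force it — u ⊮ ((A → B) → (A ∨ ¬B)) → ((B → A) → ¬A): already at u itself, u ⊩ (A → B) → (A ∨ ¬B) but u ⊮ (B → A) → ¬A.
v: does not force it — v ⊮ ((A → B) → (A ∨ ¬B)) → ((B → A) → ¬A): already at v itself, v ⊩ (A → B) → (A ∨ ¬B) but v ⊮ (B → A) → ¬A.
w: does not force it.
x: does not force it.
y: does not force it.
Worlds forcing the formula: { }.

0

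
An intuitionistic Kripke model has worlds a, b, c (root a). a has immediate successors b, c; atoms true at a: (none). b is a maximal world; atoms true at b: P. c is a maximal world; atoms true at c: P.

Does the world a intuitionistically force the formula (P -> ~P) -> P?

Yes

a ||- (P -> ~P) -> P vacuously: no world accessible from a forces the antecedent P -> ~P.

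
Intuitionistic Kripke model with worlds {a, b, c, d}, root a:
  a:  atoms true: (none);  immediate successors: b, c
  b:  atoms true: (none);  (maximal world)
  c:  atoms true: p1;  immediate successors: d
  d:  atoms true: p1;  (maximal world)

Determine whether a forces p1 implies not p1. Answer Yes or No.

a does not force p1 implies not p1: at the accessible world c, c forces p1 but c does not force not p1.
c does not force not p1 since c is accessible from c and c forces p1.

No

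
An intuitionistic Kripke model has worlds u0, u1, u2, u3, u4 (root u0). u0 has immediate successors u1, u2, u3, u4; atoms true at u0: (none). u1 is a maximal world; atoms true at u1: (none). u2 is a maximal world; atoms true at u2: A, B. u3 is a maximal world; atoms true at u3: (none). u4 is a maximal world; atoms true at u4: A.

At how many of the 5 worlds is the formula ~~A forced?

2

u0: does not force it — u0 ||-/- ~~A since u1 is accessible from u0 and u1 ||- ~A.
u1: does not force it.
u2: forces it.
u3: does not force it.
u4: forces it.
Worlds forcing the formula: {u2, u4}.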